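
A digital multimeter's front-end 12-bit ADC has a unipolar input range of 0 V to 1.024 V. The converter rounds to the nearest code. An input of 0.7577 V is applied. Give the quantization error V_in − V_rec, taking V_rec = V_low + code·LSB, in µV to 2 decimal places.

-50.00 µV

LSB = 1.024/2^12 = 250.00 µV.
Scaled input = 3030.8000 LSBs, so code = 3031.
Code 3031 maps back to 0 + 3031×0.00025 V = 0.75775 V.
Error = 0.7577 − 0.75775 = -5e-05 V = -50.00 µV.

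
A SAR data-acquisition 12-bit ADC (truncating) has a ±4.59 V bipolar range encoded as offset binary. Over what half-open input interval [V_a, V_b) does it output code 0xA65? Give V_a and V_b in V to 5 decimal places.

LSB = 9.18/2^12 = 2.241 mV.
Code 0xA65 = 2661 decimal.
V_a = V_low + 2661·LSB = 1.37386 V; V_b = V_low + 2662·LSB = 1.3761 V.

[1.37386 V, 1.37610 V)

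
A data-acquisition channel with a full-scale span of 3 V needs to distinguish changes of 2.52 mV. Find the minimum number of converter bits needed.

Number of steps required ≥ 3 V / 2.52 mV = 1190.48.
Need 2^N ≥ 1190.48; 2^10 = 1024, 2^11 = 2048.
Minimum N = 11.

11 bits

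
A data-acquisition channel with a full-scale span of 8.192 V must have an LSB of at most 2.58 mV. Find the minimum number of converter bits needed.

12 bits

Number of steps required ≥ 8.192 V / 2.58 mV = 3175.19.
Need 2^N ≥ 3175.19; 2^11 = 2048, 2^12 = 4096.
Minimum N = 12.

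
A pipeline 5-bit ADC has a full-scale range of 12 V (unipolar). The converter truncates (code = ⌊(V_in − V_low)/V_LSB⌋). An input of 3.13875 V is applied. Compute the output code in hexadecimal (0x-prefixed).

code 0x8 (decimal 8)

LSB = 12 V / 32 = 375.000 mV.
(3.13875 − 0) / 0.375 = 8.370 LSBs.
⌊·⌋(8.370) = 8.
In hexadecimal (0x-prefixed): 0x8.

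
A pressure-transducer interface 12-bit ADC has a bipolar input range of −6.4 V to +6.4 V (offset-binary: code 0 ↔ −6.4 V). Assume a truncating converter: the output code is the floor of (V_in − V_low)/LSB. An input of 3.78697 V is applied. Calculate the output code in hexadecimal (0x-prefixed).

LSB = 12.8 V / 4096 = 3.125 mV.
(V_in − V_low)/LSB = (3.78697 − (−6.4)) / 0.003125 = 3259.830.
⌊·⌋(3259.830) = 3259.
In hexadecimal (0x-prefixed): 0xCBB.

code 0xCBB (decimal 3259)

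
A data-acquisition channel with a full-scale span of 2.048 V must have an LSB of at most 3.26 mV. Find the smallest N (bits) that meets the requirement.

Number of steps required ≥ 2.048 V / 3.26 mV = 628.22.
Need 2^N ≥ 628.22; 2^9 = 512, 2^10 = 1024.
Minimum N = 10.

10 bits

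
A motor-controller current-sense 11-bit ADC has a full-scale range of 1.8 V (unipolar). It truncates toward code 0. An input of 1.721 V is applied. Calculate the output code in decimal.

code 1958

LSB = 1.8 V / 2048 = 0.879 mV.
(V_in − V_low)/LSB = (1.721 − 0) / 0.000878906 = 1958.116.
⌊·⌋(1958.116) = 1958.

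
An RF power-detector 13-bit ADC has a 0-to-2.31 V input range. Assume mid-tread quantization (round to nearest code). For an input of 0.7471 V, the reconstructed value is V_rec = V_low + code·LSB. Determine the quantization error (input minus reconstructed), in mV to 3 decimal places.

0.129 mV

One LSB is 2.31 V / 8192 = 281.98 µV.
(V_in − V_low)/LSB = (0.7471 − 0)/0.000281982 = 2649.4559 → code 2649 (round).
Reconstructed: 0.74697144 V.
V_in − V_rec = 0.000128564 V = 0.129 mV.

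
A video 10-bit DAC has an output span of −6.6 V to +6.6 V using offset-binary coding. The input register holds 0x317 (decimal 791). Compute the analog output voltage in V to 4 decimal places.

LSB = 13.2 V / 2^10 = 12.891 mV.
Code 0x317 = 791 decimal.
V_out = (−6.6) + 791 × 0.0128906 V = 3.59648 V.

3.5965 V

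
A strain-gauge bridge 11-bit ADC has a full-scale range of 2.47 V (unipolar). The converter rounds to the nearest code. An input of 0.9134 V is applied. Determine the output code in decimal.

Full-scale span = 2.47 V; LSB = 2.47/2^11 = 1.206 mV.
(V_in − V_low)/LSB = (0.9134 − 0) / 0.00120605 = 757.345.
Round → code 757.

code 757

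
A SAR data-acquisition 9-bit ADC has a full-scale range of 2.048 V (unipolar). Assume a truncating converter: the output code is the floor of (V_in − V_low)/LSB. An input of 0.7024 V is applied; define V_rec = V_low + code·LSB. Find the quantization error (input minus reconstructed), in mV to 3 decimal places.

Step size: 2.048 V ÷ 2^9 = 4.000 mV.
(0.7024 − 0)/0.004 = 175.6000; ⌊·⌋ gives code 175.
V_rec = 0 + 175·0.004 = 0.7 V.
V_in − V_rec = 0.0024 V = 2.400 mV.

2.400 mV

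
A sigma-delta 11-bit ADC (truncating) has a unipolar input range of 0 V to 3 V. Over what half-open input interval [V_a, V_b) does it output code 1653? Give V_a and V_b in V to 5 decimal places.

[2.42139 V, 2.42285 V)

LSB = 3/2^11 = 1.465 mV.
V_a = V_low + 1653·LSB = 2.42139 V; V_b = V_low + 1654·LSB = 2.42285 V.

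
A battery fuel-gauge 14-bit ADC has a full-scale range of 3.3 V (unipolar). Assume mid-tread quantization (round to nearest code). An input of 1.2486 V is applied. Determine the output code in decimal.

code 6199

LSB = 3.3 V / 16384 = 201.42 µV.
(1.2486 − 0) / 0.000201416 = 6199.110 LSBs.
So the output code is 6199.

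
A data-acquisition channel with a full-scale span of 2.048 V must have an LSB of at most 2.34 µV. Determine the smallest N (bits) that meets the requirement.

Number of steps required ≥ 2.048 V / 2.34 µV = 875213.68.
Need 2^N ≥ 875213.68; 2^19 = 524288, 2^20 = 1048576.
Minimum N = 20.

20 bits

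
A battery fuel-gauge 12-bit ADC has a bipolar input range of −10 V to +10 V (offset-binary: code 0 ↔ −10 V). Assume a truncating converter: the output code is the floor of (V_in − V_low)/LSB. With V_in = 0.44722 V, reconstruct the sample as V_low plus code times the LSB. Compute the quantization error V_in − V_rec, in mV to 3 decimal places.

One LSB is 20 V / 4096 = 4.883 mV.
(V_in − V_low)/LSB = (0.44722 − (−10))/0.00488281 = 2139.5907 → code 2139 (floor).
Code 2139 maps back to (−10) + 2139×0.00488281 V = 0.44433594 V.
V_in − V_rec = 0.00288406 V = 2.884 mV.

2.884 mV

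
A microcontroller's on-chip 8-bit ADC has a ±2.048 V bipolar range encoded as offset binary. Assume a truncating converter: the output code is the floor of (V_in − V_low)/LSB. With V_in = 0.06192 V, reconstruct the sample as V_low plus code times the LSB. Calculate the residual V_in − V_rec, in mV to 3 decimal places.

13.920 mV

LSB = 4.096/2^8 = 16.000 mV.
Scaled input = 131.8700 LSBs, so code = 131.
Reconstructed: 0.048 V.
V_in − V_rec = 0.01392 V = 13.920 mV.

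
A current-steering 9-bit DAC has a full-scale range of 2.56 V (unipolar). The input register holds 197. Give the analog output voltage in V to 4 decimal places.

LSB = 2.56 V / 2^9 = 5.000 mV.
V_out = 0 + 197 × 0.005 V = 0.985 V.

0.9850 V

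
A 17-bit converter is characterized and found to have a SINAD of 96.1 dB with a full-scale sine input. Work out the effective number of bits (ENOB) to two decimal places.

ENOB = (SINAD − 1.76) / 6.02 = (96.1 − 1.76)/6.02 = 15.671.

15.67 bits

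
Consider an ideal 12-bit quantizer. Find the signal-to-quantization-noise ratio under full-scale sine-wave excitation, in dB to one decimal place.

74.0 dB

SNR ≈ 6.02·N + 1.76 dB = 6.02·12 + 1.76 = 74.00 dB.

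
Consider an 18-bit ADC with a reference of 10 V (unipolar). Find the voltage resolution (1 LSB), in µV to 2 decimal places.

Full-scale span = 10 V.
LSB = 10 / 2^18 = 10 / 262144 = 3.8147e-05 V = 38.15 µV.

38.15 µV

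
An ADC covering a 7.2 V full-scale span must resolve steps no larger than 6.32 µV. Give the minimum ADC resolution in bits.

21 bits

Number of steps required ≥ 7.2 V / 6.32 µV = 1139240.51.
Need 2^N ≥ 1139240.51; 2^20 = 1048576, 2^21 = 2097152.
Minimum N = 21.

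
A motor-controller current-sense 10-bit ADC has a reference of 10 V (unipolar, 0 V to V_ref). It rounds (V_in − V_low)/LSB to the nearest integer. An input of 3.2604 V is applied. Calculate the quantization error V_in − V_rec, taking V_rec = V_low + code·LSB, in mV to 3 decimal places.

Step size: 10 V ÷ 2^10 = 9.766 mV.
(3.2604 − 0)/0.00976562 = 333.8650; round gives code 334.
Code 334 maps back to 0 + 334×0.00976562 V = 3.2617188 V.
Difference: -0.00131875 V → -1.319 mV.

-1.319 mV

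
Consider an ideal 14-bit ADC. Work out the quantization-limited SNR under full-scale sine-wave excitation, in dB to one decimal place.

SNR ≈ 6.02·N + 1.76 dB = 6.02·14 + 1.76 = 86.04 dB.

86.0 dB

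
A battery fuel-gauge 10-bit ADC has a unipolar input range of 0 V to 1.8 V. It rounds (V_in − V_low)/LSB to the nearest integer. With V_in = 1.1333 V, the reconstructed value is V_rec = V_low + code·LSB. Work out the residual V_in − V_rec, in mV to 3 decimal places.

-0.489 mV

Step size: 1.8 V ÷ 2^10 = 1.758 mV.
Scaled input = 644.7218 LSBs, so code = 645.
Code 645 maps back to 0 + 645×0.00175781 V = 1.1337891 V.
Difference: -0.000489063 V → -0.489 mV.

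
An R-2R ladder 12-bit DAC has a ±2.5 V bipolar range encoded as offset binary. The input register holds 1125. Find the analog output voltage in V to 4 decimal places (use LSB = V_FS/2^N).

LSB = 5 V / 2^12 = 1.221 mV.
V_out = (−2.5) + 1125 × 0.0012207 V = -1.12671 V.

-1.1267 V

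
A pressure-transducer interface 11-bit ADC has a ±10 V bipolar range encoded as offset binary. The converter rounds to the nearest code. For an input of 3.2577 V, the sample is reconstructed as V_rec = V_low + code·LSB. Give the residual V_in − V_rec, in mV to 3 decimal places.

-4.019 mV

Step size: 20 V ÷ 2^11 = 9.766 mV.
Scaled input = 1357.5885 LSBs, so code = 1358.
Reconstructed: 3.2617188 V.
Error = 3.2577 − 3.2617188 = -0.00401875 V = -4.019 mV.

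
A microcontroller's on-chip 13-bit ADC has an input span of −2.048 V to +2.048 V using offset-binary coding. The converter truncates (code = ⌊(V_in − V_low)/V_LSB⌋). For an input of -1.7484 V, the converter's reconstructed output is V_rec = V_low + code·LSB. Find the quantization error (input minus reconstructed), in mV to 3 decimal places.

LSB = 4.096/2^13 = 0.500 mV.
(V_in − V_low)/LSB = (-1.7484 − (−2.048))/0.0005 = 599.2000 → code 599 (floor).
V_rec = (−2.048) + 599·0.0005 = -1.7485 V.
V_in − V_rec = 0.0001 V = 0.100 mV.

0.100 mV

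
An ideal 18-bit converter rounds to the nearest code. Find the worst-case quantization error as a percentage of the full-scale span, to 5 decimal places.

0.00019 %

Rounding → worst-case error = ½ LSB = V_FS/2^19, so 100/524288 = 0.000190735 % of full scale.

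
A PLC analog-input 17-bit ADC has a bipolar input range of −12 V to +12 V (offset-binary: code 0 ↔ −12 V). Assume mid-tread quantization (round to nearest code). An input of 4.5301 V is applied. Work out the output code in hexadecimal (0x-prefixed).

code 0x160A4 (decimal 90276)

Full-scale span = 24 V; LSB = 24/2^17 = 183.11 µV.
Input sits at 90276.386 steps above V_low.
round(90276.386) = 90276.
In hexadecimal (0x-prefixed): 0x160A4.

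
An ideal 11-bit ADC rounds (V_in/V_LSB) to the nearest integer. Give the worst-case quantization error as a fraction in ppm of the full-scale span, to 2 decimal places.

244.14 ppm

Rounding → worst-case error = ½ LSB = V_FS/2^12, so 1e+06/4096 = 244.141 ppm of full scale.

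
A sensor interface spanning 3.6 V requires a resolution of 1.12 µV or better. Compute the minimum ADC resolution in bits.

Number of steps required ≥ 3.6 V / 1.12 µV = 3214285.71.
Need 2^N ≥ 3214285.71; 2^21 = 2097152, 2^22 = 4194304.
Minimum N = 22.

22 bits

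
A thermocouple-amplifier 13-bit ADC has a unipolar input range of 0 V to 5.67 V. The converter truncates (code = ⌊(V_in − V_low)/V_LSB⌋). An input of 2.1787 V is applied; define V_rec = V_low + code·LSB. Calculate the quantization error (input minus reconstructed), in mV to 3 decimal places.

Step size: 5.67 V ÷ 2^13 = 0.692 mV.
(2.1787 − 0)/0.000692139 = 3147.7796; ⌊·⌋ gives code 3147.
V_rec = 0 + 3147·0.000692139 = 2.1781604 V.
Error = 2.1787 − 2.1781604 = 0.0005396 V = 0.540 mV.

0.540 mV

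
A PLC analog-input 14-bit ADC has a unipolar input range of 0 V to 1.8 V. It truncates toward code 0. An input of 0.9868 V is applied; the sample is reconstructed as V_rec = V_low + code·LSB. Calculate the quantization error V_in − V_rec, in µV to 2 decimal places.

8.01 µV

One LSB is 1.8 V / 16384 = 109.86 µV.
Scaled input = 8982.0729 LSBs, so code = 8982.
Reconstructed: 0.98679199 V.
V_in − V_rec = 8.00781e-06 V = 8.01 µV.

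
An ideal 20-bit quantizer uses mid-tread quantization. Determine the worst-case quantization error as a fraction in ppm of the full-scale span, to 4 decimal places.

Rounding → worst-case error = ½ LSB = V_FS/2^21, so 1e+06/2097152 = 0.476837 ppm of full scale.

0.4768 ppm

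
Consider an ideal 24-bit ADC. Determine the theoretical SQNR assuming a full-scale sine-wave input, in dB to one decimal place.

SNR ≈ 6.02·N + 1.76 dB = 6.02·24 + 1.76 = 146.24 dB.

146.2 dB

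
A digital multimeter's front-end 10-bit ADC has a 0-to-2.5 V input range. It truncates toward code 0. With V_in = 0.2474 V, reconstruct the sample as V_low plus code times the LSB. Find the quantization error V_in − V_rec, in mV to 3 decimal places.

0.818 mV

One LSB is 2.5 V / 1024 = 2.441 mV.
(V_in − V_low)/LSB = (0.2474 − 0)/0.00244141 = 101.3350 → code 101 (floor).
Code 101 maps back to 0 + 101×0.00244141 V = 0.24658203 V.
Error = 0.2474 − 0.24658203 = 0.000817969 V = 0.818 mV.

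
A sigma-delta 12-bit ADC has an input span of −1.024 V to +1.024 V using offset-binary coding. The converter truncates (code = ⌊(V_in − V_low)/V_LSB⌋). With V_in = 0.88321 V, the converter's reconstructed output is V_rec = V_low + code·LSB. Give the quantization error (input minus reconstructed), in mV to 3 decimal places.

0.210 mV

LSB = 2.048/2^12 = 0.500 mV.
(0.88321 − (−1.024))/0.0005 = 3814.4200; ⌊·⌋ gives code 3814.
V_rec = (−1.024) + 3814·0.0005 = 0.883 V.
Error = 0.88321 − 0.883 = 0.00021 V = 0.210 mV.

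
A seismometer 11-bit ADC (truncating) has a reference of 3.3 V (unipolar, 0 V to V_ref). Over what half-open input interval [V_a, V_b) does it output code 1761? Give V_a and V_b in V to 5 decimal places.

LSB = 3.3/2^11 = 1.611 mV.
V_a = V_low + 1761·LSB = 2.83755 V; V_b = V_low + 1762·LSB = 2.83916 V.

[2.83755 V, 2.83916 V)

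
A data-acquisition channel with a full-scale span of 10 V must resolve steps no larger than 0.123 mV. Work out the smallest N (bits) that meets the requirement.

Number of steps required ≥ 10 V / 0.123 mV = 81300.81.
Need 2^N ≥ 81300.81; 2^16 = 65536, 2^17 = 131072.
Minimum N = 17.

17 bits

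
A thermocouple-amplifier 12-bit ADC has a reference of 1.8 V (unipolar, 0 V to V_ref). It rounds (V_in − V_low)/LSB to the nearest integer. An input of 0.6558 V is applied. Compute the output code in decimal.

code 1492

With 4096 levels over 1.8 V, one step is 439.45 µV.
(V_in − V_low)/LSB = (0.6558 − 0) / 0.000439453 = 1492.309.
So the output code is 1492.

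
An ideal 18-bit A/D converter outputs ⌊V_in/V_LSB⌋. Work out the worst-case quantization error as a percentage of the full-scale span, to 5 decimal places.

0.00038 %

Truncating → worst-case error = 1 LSB = V_FS/2^18, so 100/262144 = 0.00038147 % of full scale.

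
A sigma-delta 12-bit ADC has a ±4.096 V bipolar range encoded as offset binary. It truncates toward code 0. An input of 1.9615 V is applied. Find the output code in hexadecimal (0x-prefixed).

code 0xBD4 (decimal 3028)

With 4096 levels over 8.192 V, one step is 2.000 mV.
(1.9615 − (−4.096)) / 0.002 = 3028.750 LSBs.
⌊·⌋(3028.750) = 3028.
In hexadecimal (0x-prefixed): 0xBD4.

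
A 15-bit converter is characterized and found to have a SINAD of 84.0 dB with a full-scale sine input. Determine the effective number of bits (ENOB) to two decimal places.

13.66 bits

ENOB = (SINAD − 1.76) / 6.02 = (84.0 − 1.76)/6.02 = 13.661.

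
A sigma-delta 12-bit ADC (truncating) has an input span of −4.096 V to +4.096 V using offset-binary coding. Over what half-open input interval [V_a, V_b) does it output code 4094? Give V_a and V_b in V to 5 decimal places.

LSB = 8.192/2^12 = 2.000 mV.
V_a = V_low + 4094·LSB = 4.092 V; V_b = V_low + 4095·LSB = 4.094 V.

[4.09200 V, 4.09400 V)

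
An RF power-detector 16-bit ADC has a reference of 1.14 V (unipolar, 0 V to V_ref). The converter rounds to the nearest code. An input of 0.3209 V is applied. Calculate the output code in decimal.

Full-scale span = 1.14 V; LSB = 1.14/2^16 = 17.40 µV.
Input sits at 18447.809 steps above V_low.
So the output code is 18448.

code 18448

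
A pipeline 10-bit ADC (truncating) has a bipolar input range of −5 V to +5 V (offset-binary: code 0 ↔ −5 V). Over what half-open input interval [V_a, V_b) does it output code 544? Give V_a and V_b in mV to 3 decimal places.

[312.500 mV, 322.266 mV)

LSB = 10/2^10 = 9.766 mV.
V_a = V_low + 544·LSB = 0.3125 V; V_b = V_low + 545·LSB = 0.322266 V.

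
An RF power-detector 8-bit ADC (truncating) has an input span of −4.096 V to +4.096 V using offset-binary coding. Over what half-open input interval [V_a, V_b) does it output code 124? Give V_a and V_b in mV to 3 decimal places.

LSB = 8.192/2^8 = 32.000 mV.
V_a = V_low + 124·LSB = -0.128 V; V_b = V_low + 125·LSB = -0.096 V.

[-128.000 mV, -96.000 mV)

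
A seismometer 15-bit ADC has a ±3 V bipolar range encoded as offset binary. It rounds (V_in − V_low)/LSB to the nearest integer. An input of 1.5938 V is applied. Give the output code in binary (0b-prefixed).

code 0b110001000000000 (decimal 25088)

With 32768 levels over 6 V, one step is 183.11 µV.
(1.5938 − (−3)) / 0.000183105 = 25088.273 LSBs.
round(25088.273) = 25088.
In binary (0b-prefixed): 0b110001000000000.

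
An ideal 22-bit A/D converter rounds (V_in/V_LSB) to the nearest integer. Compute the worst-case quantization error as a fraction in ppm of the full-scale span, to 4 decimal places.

0.1192 ppm

Rounding → worst-case error = ½ LSB = V_FS/2^23, so 1e+06/8388608 = 0.119209 ppm of full scale.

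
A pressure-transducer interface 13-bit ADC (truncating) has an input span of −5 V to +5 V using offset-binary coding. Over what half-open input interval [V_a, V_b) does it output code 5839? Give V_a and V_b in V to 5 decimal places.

[2.12769 V, 2.12891 V)

LSB = 10/2^13 = 1.221 mV.
V_a = V_low + 5839·LSB = 2.12769 V; V_b = V_low + 5840·LSB = 2.12891 V.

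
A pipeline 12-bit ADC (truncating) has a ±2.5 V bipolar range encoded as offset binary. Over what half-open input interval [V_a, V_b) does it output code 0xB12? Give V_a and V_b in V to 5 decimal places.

LSB = 5/2^12 = 1.221 mV.
Code 0xB12 = 2834 decimal.
V_a = V_low + 2834·LSB = 0.959473 V; V_b = V_low + 2835·LSB = 0.960693 V.

[0.95947 V, 0.96069 V)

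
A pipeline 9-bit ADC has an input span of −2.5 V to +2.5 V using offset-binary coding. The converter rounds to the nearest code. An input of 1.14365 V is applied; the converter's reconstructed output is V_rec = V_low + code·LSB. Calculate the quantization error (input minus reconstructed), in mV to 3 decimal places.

1.072 mV

Step size: 5 V ÷ 2^9 = 9.766 mV.
(1.14365 − (−2.5))/0.00976562 = 373.1098; round gives code 373.
Reconstructed: 1.1425781 V.
V_in − V_rec = 0.00107187 V = 1.072 mV.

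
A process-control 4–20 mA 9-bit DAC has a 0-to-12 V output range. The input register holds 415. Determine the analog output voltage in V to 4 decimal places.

LSB = 12 V / 2^9 = 23.438 mV.
V_out = 0 + 415 × 0.0234375 V = 9.72656 V.

9.7266 V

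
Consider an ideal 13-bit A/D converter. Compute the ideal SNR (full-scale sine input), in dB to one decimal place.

SNR ≈ 6.02·N + 1.76 dB = 6.02·13 + 1.76 = 80.02 dB.

80.0 dB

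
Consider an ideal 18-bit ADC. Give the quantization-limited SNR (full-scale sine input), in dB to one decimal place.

SNR ≈ 6.02·N + 1.76 dB = 6.02·18 + 1.76 = 110.12 dB.

110.1 dB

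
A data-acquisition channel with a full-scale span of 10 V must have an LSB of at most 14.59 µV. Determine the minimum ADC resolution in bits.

Number of steps required ≥ 10 V / 14.59 µV = 685400.96.
Need 2^N ≥ 685400.96; 2^19 = 524288, 2^20 = 1048576.
Minimum N = 20.

20 bits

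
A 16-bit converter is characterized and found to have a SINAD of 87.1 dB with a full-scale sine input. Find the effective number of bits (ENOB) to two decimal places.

14.18 bits

ENOB = (SINAD − 1.76) / 6.02 = (87.1 − 1.76)/6.02 = 14.176.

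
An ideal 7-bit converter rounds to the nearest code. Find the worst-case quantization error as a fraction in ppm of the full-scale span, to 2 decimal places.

Rounding → worst-case error = ½ LSB = V_FS/2^8, so 1e+06/256 = 3906.25 ppm of full scale.

3906.25 ppm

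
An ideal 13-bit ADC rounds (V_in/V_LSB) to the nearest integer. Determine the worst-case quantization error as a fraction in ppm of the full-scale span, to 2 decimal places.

Rounding → worst-case error = ½ LSB = V_FS/2^14, so 1e+06/16384 = 61.0352 ppm of full scale.

61.04 ppm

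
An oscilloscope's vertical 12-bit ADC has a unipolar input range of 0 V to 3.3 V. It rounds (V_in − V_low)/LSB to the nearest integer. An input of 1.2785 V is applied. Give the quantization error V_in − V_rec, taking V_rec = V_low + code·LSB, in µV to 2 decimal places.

-88.87 µV

LSB = 3.3/2^12 = 0.806 mV.
(V_in − V_low)/LSB = (1.2785 − 0)/0.000805664 = 1586.8897 → code 1587 (round).
Reconstructed: 1.2785889 V.
Error = 1.2785 − 1.2785889 = -8.88672e-05 V = -88.87 µV.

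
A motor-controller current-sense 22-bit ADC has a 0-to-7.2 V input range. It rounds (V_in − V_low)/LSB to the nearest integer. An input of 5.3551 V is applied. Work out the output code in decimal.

code 3119572

Full-scale span = 7.2 V; LSB = 7.2/2^22 = 1.72 µV.
(5.3551 − 0) / 1.71661e-06 = 3119571.854 LSBs.
Round → code 3119572.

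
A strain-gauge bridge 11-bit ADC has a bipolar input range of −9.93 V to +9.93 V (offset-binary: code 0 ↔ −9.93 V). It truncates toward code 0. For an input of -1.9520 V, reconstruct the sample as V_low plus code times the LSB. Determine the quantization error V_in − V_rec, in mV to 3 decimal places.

6.848 mV

LSB = 19.86/2^11 = 9.697 mV.
Scaled input = 822.7061 LSBs, so code = 822.
V_rec = (−9.93) + 822·0.00969727 = -1.9588477 V.
V_in − V_rec = 0.00684766 V = 6.848 mV.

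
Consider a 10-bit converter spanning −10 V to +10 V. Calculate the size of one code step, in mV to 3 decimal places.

Full-scale span = 20 V.
LSB = 20 / 2^10 = 20 / 1024 = 0.0195312 V = 19.531 mV.

19.531 mV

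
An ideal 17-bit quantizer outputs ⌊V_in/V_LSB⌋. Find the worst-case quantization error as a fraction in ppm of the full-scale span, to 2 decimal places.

7.63 ppm

Truncating → worst-case error = 1 LSB = V_FS/2^17, so 1e+06/131072 = 7.62939 ppm of full scale.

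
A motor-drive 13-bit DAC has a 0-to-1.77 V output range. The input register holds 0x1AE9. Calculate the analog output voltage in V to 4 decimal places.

1.4885 V

LSB = 1.77 V / 2^13 = 216.06 µV.
Code 0x1AE9 = 6889 decimal.
V_out = 0 + 6889 × 0.000216064 V = 1.48847 V.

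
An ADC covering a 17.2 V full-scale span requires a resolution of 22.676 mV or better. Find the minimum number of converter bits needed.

Number of steps required ≥ 17.2 V / 22.676 mV = 758.51.
Need 2^N ≥ 758.51; 2^9 = 512, 2^10 = 1024.
Minimum N = 10.

10 bits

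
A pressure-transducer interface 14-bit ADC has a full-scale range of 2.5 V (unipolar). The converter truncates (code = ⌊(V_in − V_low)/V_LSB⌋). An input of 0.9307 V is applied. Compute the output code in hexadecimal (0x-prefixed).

code 0x17D3 (decimal 6099)

LSB = 2.5 V / 16384 = 152.59 µV.
(V_in − V_low)/LSB = (0.9307 − 0) / 0.000152588 = 6099.436.
So the output code is 6099.
In hexadecimal (0x-prefixed): 0x17D3.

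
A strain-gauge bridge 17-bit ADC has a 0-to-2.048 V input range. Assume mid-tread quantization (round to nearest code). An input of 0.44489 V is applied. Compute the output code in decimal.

LSB = 2.048 V / 131072 = 15.62 µV.
Input sits at 28472.960 steps above V_low.
So the output code is 28473.

code 28473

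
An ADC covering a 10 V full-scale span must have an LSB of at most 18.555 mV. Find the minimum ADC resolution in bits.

10 bits

Number of steps required ≥ 10 V / 18.555 mV = 538.94.
Need 2^N ≥ 538.94; 2^9 = 512, 2^10 = 1024.
Minimum N = 10.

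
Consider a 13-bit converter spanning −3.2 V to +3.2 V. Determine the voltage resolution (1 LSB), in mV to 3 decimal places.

0.781 mV

Full-scale span = 6.4 V.
LSB = 6.4 / 2^13 = 6.4 / 8192 = 0.00078125 V = 0.781 mV.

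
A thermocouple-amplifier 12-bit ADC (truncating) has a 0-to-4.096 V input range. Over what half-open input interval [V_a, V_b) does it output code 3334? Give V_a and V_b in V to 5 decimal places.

[3.33400 V, 3.33500 V)

LSB = 4.096/2^12 = 1.000 mV.
V_a = V_low + 3334·LSB = 3.334 V; V_b = V_low + 3335·LSB = 3.335 V.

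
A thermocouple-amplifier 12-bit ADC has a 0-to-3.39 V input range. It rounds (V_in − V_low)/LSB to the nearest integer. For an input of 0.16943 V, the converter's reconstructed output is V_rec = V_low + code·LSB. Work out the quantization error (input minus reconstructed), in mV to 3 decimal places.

-0.236 mV

Step size: 3.39 V ÷ 2^12 = 0.828 mV.
(0.16943 − 0)/0.000827637 = 204.7154; round gives code 205.
Reconstructed: 0.16966553 V.
Error = 0.16943 − 0.16966553 = -0.000235527 V = -0.236 mV.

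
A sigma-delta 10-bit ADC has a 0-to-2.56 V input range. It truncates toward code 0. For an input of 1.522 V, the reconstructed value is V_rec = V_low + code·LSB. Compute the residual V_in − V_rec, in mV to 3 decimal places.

LSB = 2.56/2^10 = 2.500 mV.
(V_in − V_low)/LSB = (1.522 − 0)/0.0025 = 608.8000 → code 608 (floor).
Code 608 maps back to 0 + 608×0.0025 V = 1.52 V.
Error = 1.522 − 1.52 = 0.002 V = 2.000 mV.

2.000 mV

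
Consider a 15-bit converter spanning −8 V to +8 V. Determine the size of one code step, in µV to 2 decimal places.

488.28 µV

Full-scale span = 16 V.
LSB = 16 / 2^15 = 16 / 32768 = 0.000488281 V = 488.28 µV.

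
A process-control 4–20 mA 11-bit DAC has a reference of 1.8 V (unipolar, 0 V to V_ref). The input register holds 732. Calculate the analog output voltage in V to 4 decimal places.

LSB = 1.8 V / 2^11 = 0.879 mV.
V_out = 0 + 732 × 0.000878906 V = 0.643359 V.

0.6434 V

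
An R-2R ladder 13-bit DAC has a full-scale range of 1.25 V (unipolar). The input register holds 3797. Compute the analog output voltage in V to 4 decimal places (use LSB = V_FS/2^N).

LSB = 1.25 V / 2^13 = 152.59 µV.
V_out = 0 + 3797 × 0.000152588 V = 0.579376 V.

0.5794 V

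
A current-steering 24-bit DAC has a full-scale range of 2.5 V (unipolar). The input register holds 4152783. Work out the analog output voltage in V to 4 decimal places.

0.6188 V

LSB = 2.5 V / 2^24 = 0.15 µV.
V_out = 0 + 4152783 × 1.49012e-07 V = 0.618813 V.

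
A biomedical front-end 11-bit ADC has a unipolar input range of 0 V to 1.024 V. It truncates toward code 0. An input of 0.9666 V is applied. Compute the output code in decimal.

code 1933

With 2048 levels over 1.024 V, one step is 0.500 mV.
(0.9666 − 0) / 0.0005 = 1933.200 LSBs.
So the output code is 1933.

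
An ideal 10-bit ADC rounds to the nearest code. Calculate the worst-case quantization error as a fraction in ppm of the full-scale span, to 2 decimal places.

488.28 ppm

Rounding → worst-case error = ½ LSB = V_FS/2^11, so 1e+06/2048 = 488.281 ppm of full scale.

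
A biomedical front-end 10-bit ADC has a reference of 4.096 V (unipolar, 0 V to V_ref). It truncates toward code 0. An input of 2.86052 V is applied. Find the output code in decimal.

With 1024 levels over 4.096 V, one step is 4.000 mV.
(2.86052 − 0) / 0.004 = 715.130 LSBs.
⌊·⌋(715.130) = 715.

code 715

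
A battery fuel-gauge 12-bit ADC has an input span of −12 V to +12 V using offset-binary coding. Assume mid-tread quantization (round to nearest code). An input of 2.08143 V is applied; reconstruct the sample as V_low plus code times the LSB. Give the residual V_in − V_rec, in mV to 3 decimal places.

Step size: 24 V ÷ 2^12 = 5.859 mV.
Scaled input = 2403.2307 LSBs, so code = 2403.
Reconstructed: 2.0800781 V.
V_in − V_rec = 0.00135187 V = 1.352 mV.

1.352 mV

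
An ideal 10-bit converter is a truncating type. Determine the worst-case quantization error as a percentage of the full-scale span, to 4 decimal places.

0.0977 %

Truncating → worst-case error = 1 LSB = V_FS/2^10, so 100/1024 = 0.0976562 % of full scale.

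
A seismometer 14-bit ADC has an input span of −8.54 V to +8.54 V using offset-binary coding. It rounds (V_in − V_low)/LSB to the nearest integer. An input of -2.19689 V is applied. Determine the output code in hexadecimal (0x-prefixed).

code 0x17C5 (decimal 6085)

LSB = 17.08 V / 16384 = 1.042 mV.
(-2.19689 − (−8.54)) / 0.00104248 = 6084.632 LSBs.
round(6084.632) = 6085.
In hexadecimal (0x-prefixed): 0x17C5.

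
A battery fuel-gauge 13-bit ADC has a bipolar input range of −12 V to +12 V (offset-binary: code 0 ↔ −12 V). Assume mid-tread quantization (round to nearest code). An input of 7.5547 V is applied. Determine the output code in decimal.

code 6675

LSB = 24 V / 8192 = 2.930 mV.
Input sits at 6674.671 steps above V_low.
So the output code is 6675.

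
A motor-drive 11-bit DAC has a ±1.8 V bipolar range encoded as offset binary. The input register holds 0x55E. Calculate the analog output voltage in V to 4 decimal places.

0.6152 V

LSB = 3.6 V / 2^11 = 1.758 mV.
Code 0x55E = 1374 decimal.
V_out = (−1.8) + 1374 × 0.00175781 V = 0.615234 V.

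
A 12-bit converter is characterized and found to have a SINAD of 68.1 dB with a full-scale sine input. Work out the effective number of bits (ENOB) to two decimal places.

ENOB = (SINAD − 1.76) / 6.02 = (68.1 − 1.76)/6.02 = 11.020.

11.02 bits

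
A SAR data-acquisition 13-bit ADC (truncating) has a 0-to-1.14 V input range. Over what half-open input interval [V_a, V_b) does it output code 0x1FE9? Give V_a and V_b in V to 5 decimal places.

LSB = 1.14/2^13 = 139.16 µV.
Code 0x1FE9 = 8169 decimal.
V_a = V_low + 8169·LSB = 1.1368 V; V_b = V_low + 8170·LSB = 1.13694 V.

[1.13680 V, 1.13694 V)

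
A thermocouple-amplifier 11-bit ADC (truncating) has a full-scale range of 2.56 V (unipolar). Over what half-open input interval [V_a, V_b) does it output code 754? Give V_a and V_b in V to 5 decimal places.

[0.94250 V, 0.94375 V)

LSB = 2.56/2^11 = 1.250 mV.
V_a = V_low + 754·LSB = 0.9425 V; V_b = V_low + 755·LSB = 0.94375 V.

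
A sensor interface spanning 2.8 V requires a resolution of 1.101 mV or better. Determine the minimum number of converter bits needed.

Number of steps required ≥ 2.8 V / 1.101 mV = 2543.14.
Need 2^N ≥ 2543.14; 2^11 = 2048, 2^12 = 4096.
Minimum N = 12.

12 bits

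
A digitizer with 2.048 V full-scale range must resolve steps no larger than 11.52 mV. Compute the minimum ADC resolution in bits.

Number of steps required ≥ 2.048 V / 11.52 mV = 177.78.
Need 2^N ≥ 177.78; 2^7 = 128, 2^8 = 256.
Minimum N = 8.

8 bits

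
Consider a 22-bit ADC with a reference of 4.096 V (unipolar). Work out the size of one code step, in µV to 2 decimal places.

Full-scale span = 4.096 V.
LSB = 4.096 / 2^22 = 4.096 / 4194304 = 9.76563e-07 V = 0.98 µV.

0.98 µV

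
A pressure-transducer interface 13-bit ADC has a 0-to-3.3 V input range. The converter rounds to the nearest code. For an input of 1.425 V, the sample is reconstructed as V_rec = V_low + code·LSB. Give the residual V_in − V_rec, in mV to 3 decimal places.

Step size: 3.3 V ÷ 2^13 = 402.83 µV.
(V_in − V_low)/LSB = (1.425 − 0)/0.000402832 = 3537.4545 → code 3537 (round).
Reconstructed: 1.4248169 V.
Error = 1.425 − 1.4248169 = 0.000183105 V = 0.183 mV.

0.183 mV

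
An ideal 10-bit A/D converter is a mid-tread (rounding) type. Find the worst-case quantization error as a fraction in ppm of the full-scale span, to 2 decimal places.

488.28 ppm

Rounding → worst-case error = ½ LSB = V_FS/2^11, so 1e+06/2048 = 488.281 ppm of full scale.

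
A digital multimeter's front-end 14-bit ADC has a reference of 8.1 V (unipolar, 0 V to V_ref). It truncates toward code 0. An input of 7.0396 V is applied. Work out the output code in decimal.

With 16384 levels over 8.1 V, one step is 494.38 µV.
(V_in − V_low)/LSB = (7.0396 − 0) / 0.000494385 = 14239.112.
Floor → code 14239.

code 14239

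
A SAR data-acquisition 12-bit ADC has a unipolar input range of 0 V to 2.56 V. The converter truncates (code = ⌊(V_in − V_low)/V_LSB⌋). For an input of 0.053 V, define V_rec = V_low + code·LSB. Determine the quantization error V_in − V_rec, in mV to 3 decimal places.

0.500 mV

One LSB is 2.56 V / 4096 = 0.625 mV.
Scaled input = 84.8000 LSBs, so code = 84.
V_rec = 0 + 84·0.000625 = 0.0525 V.
V_in − V_rec = 0.0005 V = 0.500 mV.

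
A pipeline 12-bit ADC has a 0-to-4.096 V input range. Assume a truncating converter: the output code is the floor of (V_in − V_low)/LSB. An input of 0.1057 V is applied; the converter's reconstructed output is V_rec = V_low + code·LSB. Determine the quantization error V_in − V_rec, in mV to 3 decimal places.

0.700 mV

Step size: 4.096 V ÷ 2^12 = 1.000 mV.
Scaled input = 105.7000 LSBs, so code = 105.
V_rec = 0 + 105·0.001 = 0.105 V.
Error = 0.1057 − 0.105 = 0.0007 V = 0.700 mV.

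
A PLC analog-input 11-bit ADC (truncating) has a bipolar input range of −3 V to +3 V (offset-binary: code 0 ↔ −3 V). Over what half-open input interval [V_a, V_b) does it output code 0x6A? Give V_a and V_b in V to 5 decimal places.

[-2.68945 V, -2.68652 V)

LSB = 6/2^11 = 2.930 mV.
Code 0x6A = 106 decimal.
V_a = V_low + 106·LSB = -2.68945 V; V_b = V_low + 107·LSB = -2.68652 V.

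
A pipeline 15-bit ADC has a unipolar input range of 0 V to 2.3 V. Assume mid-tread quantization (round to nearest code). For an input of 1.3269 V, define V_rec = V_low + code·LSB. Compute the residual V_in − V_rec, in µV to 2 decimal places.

LSB = 2.3/2^15 = 70.19 µV.
(V_in − V_low)/LSB = (1.3269 − 0)/7.01904e-05 = 18904.2866 → code 18904 (round).
Code 18904 maps back to 0 + 18904×7.01904e-05 V = 1.3268799 V.
V_in − V_rec = 2.01172e-05 V = 20.12 µV.

20.12 µV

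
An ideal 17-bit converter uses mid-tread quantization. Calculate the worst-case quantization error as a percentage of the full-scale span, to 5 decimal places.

0.00038 %

Rounding → worst-case error = ½ LSB = V_FS/2^18, so 100/262144 = 0.00038147 % of full scale.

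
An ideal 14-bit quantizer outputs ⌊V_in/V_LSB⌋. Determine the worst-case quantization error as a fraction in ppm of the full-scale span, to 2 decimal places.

Truncating → worst-case error = 1 LSB = V_FS/2^14, so 1e+06/16384 = 61.0352 ppm of full scale.

61.04 ppm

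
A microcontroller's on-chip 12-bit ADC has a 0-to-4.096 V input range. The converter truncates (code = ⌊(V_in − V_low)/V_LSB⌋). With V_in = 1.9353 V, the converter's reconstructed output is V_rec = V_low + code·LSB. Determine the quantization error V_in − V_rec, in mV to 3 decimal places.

Step size: 4.096 V ÷ 2^12 = 1.000 mV.
(V_in − V_low)/LSB = (1.9353 − 0)/0.001 = 1935.3000 → code 1935 (floor).
Code 1935 maps back to 0 + 1935×0.001 V = 1.935 V.
V_in − V_rec = 0.0003 V = 0.300 mV.

0.300 mV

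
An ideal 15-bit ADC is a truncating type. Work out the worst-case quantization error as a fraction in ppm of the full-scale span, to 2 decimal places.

30.52 ppm

Truncating → worst-case error = 1 LSB = V_FS/2^15, so 1e+06/32768 = 30.5176 ppm of full scale.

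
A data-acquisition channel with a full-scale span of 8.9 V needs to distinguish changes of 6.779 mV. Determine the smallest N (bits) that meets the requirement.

11 bits

Number of steps required ≥ 8.9 V / 6.779 mV = 1312.88.
Need 2^N ≥ 1312.88; 2^10 = 1024, 2^11 = 2048.
Minimum N = 11.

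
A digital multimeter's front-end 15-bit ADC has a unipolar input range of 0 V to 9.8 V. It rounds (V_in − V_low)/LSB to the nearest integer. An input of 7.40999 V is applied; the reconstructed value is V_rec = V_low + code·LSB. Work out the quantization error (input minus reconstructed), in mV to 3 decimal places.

-0.124 mV

LSB = 9.8/2^15 = 299.07 µV.
(7.40999 − 0)/0.000299072 = 24776.5870; round gives code 24777.
V_rec = 0 + 24777·0.000299072 = 7.4101135 V.
V_in − V_rec = -0.000123525 V = -0.124 mV.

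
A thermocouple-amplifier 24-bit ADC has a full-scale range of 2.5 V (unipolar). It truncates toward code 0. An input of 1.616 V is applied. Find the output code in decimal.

LSB = 2.5 V / 16777216 = 0.15 µV.
(1.616 − 0) / 1.49012e-07 = 10844792.422 LSBs.
So the output code is 10844792.

code 10844792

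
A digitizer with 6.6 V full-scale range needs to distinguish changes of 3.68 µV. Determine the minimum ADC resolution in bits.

Number of steps required ≥ 6.6 V / 3.68 µV = 1793478.26.
Need 2^N ≥ 1793478.26; 2^20 = 1048576, 2^21 = 2097152.
Minimum N = 21.

21 bits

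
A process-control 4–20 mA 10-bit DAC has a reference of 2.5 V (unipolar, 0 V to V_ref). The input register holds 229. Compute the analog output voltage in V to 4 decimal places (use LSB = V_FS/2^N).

LSB = 2.5 V / 2^10 = 2.441 mV.
V_out = 0 + 229 × 0.00244141 V = 0.559082 V.

0.5591 V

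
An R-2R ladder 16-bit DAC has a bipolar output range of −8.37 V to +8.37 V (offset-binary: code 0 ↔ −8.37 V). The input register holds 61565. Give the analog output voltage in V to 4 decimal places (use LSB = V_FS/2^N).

LSB = 16.74 V / 2^16 = 255.43 µV.
V_out = (−8.37) + 61565 × 0.000255432 V = 7.35568 V.

7.3557 V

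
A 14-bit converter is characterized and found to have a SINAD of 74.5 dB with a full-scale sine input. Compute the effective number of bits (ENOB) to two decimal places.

ENOB = (SINAD − 1.76) / 6.02 = (74.5 − 1.76)/6.02 = 12.083.

12.08 bits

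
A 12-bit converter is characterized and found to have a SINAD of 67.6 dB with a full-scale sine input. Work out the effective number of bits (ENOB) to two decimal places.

10.94 bits

ENOB = (SINAD − 1.76) / 6.02 = (67.6 − 1.76)/6.02 = 10.937.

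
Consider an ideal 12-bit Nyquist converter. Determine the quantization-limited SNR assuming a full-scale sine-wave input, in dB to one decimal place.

SNR ≈ 6.02·N + 1.76 dB = 6.02·12 + 1.76 = 74.00 dB.

74.0 dB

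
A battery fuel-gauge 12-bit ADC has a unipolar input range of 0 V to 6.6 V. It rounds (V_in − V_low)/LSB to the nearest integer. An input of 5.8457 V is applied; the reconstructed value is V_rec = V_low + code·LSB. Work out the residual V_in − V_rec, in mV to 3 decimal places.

-0.198 mV

Step size: 6.6 V ÷ 2^12 = 1.611 mV.
(5.8457 − 0)/0.00161133 = 3627.8768; round gives code 3628.
V_rec = 0 + 3628·0.00161133 = 5.8458984 V.
Error = 5.8457 − 5.8458984 = -0.000198437 V = -0.198 mV.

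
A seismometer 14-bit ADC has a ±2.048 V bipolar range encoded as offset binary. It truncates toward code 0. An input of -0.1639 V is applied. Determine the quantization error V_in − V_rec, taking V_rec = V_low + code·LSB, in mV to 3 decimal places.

One LSB is 4.096 V / 16384 = 250.00 µV.
(-0.1639 − (−2.048))/0.00025 = 7536.4000; ⌊·⌋ gives code 7536.
Code 7536 maps back to (−2.048) + 7536×0.00025 V = -0.164 V.
Difference: 0.0001 V → 0.100 mV.

0.100 mV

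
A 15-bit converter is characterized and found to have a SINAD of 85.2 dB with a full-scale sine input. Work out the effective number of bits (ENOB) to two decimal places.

ENOB = (SINAD − 1.76) / 6.02 = (85.2 − 1.76)/6.02 = 13.860.

13.86 bits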